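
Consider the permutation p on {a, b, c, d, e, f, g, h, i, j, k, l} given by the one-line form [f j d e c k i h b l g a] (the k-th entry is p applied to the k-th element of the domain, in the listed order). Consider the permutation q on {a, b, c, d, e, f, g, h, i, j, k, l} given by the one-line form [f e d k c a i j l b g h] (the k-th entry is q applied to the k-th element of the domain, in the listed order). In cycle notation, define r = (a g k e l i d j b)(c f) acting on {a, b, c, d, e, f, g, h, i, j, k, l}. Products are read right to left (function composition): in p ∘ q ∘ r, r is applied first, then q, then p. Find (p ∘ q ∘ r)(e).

Chase e: r(e) = l; q(l) = h; p(h) = h. Hence (p ∘ q ∘ r)(e) = h.

h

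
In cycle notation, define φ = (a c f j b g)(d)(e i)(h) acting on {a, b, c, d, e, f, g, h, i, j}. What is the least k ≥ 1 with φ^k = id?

The disjoint cycles have lengths 6, 2, 1, 1.
The order of φ is the least common multiple of its cycle lengths: lcm(6, 2) = 6.

6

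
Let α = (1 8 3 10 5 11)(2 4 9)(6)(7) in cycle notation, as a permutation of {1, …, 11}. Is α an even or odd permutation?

The cycle lengths are 6, 3, 1, 1.
A cycle of length ℓ contributes ℓ−1 transpositions, so α is a product of 5 + 2 = 7 transpositions — odd.

odd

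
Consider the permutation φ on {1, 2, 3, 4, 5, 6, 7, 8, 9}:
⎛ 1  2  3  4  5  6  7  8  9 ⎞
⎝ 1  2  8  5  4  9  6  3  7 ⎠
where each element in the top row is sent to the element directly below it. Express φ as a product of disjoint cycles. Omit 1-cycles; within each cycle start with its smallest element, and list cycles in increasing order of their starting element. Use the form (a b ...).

(3 8)(4 5)(6 9 7)

Start at 3 and follow images: 3 → 8 → 3, giving the cycle (3 8).
Continuing from each remaining unvisited element yields (3 8)(4 5)(6 9 7).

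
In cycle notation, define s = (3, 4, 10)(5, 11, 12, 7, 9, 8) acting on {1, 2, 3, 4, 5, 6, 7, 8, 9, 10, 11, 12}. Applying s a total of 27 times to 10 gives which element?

10 lies in the 3-cycle (3, 4, 10).
Powers repeat with period 3 on this cycle, and 27 mod 3 = 0, so s^27(10) = s^0(10).
So s^27(10) = 10.

10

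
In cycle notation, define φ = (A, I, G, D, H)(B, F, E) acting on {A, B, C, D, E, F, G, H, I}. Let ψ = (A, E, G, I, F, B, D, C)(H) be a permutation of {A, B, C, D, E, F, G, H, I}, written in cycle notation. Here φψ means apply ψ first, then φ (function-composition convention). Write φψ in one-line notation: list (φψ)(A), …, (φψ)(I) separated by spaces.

For each element, apply ψ then φ: A → E → B; B → D → H; C → A → I; D → C → C; E → G → D; F → B → F; G → I → G; H → H → A; I → F → E.
So φψ in one-line form is B H I C D F G A E.

B H I C D F G A E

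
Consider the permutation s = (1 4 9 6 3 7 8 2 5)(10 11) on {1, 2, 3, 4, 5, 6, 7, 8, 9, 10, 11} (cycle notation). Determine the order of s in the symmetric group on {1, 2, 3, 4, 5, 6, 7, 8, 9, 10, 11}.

The disjoint cycles have lengths 9, 2.
Since disjoint cycles commute, ord(s) = lcm(9, 2) = 18.

18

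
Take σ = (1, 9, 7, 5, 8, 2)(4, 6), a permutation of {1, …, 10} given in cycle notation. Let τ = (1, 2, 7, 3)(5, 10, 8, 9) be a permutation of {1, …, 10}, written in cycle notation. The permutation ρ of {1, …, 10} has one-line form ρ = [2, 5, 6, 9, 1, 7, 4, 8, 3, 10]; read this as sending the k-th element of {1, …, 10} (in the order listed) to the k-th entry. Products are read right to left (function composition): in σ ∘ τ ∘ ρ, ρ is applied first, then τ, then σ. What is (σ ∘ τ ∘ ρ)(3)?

4

Apply the permutations in order: ρ(3) = 6, then τ(6) = 6, then σ(6) = 4. So (σ ∘ τ ∘ ρ)(3) = 4.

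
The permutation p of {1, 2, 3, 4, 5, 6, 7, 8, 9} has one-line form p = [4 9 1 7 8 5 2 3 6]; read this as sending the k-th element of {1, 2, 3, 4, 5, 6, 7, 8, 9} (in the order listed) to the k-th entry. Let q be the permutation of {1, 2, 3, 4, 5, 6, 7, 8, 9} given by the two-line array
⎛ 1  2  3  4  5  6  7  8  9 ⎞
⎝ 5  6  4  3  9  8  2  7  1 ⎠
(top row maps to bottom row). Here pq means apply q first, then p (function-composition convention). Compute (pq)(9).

(pq)(9) = p(q(9)). q(9) = 1, then p(1) = 4. So (pq)(9) = 4.

4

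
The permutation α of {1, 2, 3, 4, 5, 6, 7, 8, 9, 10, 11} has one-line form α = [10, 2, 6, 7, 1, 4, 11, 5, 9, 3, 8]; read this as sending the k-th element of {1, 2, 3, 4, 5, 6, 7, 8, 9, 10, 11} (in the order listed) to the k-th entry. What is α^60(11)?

6

Tracing 11 → 8 → … returns to 11 after 9 steps, so 11 lies in a 9-cycle (1 10 3 6 4 7 11 8 5).
Since the cycle has length 9, α^60 acts on it the same as α^6 (60 mod 9 = 6).
Advancing 6 steps from 11: 11 → 8 → 5 → 1 → 10 → 3 → 6.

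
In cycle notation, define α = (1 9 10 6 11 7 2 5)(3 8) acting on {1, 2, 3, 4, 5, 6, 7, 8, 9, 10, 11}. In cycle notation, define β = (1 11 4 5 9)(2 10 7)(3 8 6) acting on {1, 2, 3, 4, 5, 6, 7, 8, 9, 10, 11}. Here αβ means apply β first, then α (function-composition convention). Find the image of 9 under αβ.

(αβ)(9) = α(β(9)). β(9) = 1, then α(1) = 9. So (αβ)(9) = 9.

9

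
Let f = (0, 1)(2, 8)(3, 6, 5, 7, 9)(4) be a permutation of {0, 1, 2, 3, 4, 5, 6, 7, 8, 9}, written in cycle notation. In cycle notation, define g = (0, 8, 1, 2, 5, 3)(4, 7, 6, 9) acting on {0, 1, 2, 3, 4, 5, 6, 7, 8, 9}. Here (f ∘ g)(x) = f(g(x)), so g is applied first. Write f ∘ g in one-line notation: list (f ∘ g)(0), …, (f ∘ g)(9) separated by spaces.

2 8 7 1 9 6 3 5 0 4

Chase each element through g then f: 0 → 8 → 2; 1 → 2 → 8; 2 → 5 → 7; 3 → 0 → 1; 4 → 7 → 9; 5 → 3 → 6; 6 → 9 → 3; 7 → 6 → 5; 8 → 1 → 0; 9 → 4 → 4.
So f ∘ g in one-line form is 2 8 7 1 9 6 3 5 0 4.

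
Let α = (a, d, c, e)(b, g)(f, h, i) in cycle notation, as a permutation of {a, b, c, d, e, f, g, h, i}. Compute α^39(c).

c lies in the 4-cycle (a, d, c, e).
Powers repeat with period 4 on this cycle, and 39 mod 4 = 3, so α^39(c) = α^3(c).
Advancing 3 steps from c: c → e → a → d.

d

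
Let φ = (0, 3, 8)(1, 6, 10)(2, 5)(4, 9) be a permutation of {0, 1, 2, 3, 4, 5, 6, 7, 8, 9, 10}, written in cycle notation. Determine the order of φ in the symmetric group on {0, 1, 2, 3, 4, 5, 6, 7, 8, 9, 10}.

6

The cycle type of φ is (3, 3, 2, 2, 1).
The order of φ is the least common multiple of its cycle lengths: lcm(3, 3, 2, 2) = 6.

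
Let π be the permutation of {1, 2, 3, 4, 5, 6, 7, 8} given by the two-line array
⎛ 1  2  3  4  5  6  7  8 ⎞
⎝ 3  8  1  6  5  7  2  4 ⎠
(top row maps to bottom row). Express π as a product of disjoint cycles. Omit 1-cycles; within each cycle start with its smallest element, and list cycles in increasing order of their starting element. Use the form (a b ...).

From 1: 1 → 3 → 1, closing the cycle (1 3).
Continuing from each remaining unvisited element yields (1 3)(2 8 4 6 7).

(1 3)(2 8 4 6 7)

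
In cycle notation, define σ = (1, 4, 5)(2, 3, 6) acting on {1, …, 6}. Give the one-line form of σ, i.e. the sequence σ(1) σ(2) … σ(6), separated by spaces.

Each element maps to the next entry in its cycle (wrapping to the front): 1→4, 2→3, 3→6, 4→5, 5→1, 6→2.
So the one-line form is 4 3 6 5 1 2.

4 3 6 5 1 2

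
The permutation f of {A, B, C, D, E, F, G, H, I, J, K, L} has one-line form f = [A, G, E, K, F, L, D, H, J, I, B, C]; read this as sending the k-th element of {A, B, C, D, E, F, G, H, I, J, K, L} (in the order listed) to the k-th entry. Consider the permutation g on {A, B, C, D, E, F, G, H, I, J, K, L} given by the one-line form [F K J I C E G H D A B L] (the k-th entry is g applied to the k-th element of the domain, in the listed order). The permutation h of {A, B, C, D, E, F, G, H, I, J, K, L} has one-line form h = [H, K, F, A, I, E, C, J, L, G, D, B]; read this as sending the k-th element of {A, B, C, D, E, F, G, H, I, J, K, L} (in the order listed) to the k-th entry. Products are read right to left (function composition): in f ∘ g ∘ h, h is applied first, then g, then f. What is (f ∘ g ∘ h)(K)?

J

Chase K: h(K) = D; g(D) = I; f(I) = J. Hence (f ∘ g ∘ h)(K) = J.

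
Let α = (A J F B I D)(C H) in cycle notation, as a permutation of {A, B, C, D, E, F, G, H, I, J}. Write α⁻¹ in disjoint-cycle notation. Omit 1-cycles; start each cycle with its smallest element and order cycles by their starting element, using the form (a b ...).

(A D I B F J)(C H)

Inverting a permutation written in cycle notation just reverses the order within every cycle.
After reversing and putting each cycle's least element first, α⁻¹ = (A D I B F J)(C H).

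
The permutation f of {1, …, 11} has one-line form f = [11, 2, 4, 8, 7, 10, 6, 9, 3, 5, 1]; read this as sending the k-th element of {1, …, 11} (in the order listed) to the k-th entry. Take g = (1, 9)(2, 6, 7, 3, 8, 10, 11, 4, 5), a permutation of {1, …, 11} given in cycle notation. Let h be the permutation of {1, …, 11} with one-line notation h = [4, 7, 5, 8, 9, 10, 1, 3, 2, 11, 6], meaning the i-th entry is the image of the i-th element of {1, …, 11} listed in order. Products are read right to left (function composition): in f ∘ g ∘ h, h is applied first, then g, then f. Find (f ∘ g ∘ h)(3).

Chase 3: h(3) = 5; g(5) = 2; f(2) = 2. Hence (f ∘ g ∘ h)(3) = 2.

2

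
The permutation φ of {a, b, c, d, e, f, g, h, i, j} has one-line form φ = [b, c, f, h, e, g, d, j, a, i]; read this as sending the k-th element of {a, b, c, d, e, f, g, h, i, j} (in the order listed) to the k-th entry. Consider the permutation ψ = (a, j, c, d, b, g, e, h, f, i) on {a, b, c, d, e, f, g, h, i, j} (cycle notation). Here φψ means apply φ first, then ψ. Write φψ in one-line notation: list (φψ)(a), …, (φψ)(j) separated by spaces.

g d i f h e b c j a

Chase each element through φ then ψ: a → b → g; b → c → d; c → f → i; d → h → f; e → e → h; f → g → e; g → d → b; h → j → c; i → a → j; j → i → a.
Collecting the images, φψ = [g d i f h e b c j a].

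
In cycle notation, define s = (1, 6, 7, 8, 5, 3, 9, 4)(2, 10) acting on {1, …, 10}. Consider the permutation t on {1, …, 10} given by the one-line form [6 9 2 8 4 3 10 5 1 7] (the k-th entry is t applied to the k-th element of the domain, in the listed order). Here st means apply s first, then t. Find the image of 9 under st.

8

s(9) = 4, then t(4) = 8; composing gives (st)(9) = 8.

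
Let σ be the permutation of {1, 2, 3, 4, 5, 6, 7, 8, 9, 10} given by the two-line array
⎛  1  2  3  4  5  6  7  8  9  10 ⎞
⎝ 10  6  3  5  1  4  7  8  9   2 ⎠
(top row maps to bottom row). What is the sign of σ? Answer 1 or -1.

In disjoint-cycle form the cycle lengths are 6, 1, 1, 1, 1.
A cycle is odd iff its length is even; σ has 1 even-length cycle, so sgn(σ) = (−1)^1 and σ is odd.

-1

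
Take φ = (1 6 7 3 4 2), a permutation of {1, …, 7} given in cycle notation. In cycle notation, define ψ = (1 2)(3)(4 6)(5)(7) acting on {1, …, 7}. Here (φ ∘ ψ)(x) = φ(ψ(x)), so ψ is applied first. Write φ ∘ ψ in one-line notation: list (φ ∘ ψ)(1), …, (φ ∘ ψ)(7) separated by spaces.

For each element, apply ψ then φ: 1 → 2 → 1; 2 → 1 → 6; 3 → 3 → 4; 4 → 6 → 7; 5 → 5 → 5; 6 → 4 → 2; 7 → 7 → 3.
So φ ∘ ψ in one-line form is 1 6 4 7 5 2 3.

1 6 4 7 5 2 3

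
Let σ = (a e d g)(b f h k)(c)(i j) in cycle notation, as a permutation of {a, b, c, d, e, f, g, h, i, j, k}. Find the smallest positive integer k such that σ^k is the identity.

The cycle type of σ is (4, 4, 2, 1).
The order is lcm(4, 4, 2) = 4.

4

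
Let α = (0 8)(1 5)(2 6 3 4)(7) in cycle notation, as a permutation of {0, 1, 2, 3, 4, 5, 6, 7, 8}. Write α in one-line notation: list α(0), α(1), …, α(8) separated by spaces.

8 5 6 4 2 1 3 7 0

Image by image: 0→8, 1→5, 2→6, 3→4, 4→2, 5→1, 6→3, 7→7, 8→0.
Listing these in domain order gives 8 5 6 4 2 1 3 7 0.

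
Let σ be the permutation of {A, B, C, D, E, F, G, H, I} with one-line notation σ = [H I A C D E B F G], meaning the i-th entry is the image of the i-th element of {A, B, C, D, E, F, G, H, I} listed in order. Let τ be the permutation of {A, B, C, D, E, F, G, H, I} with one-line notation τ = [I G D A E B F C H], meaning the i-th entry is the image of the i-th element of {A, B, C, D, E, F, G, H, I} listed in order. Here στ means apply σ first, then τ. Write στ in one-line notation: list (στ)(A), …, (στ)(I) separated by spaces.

C H I D A E G B F

(στ)(x) = τ(σ(x)). Computing each image: τ(σ(A)) = τ(H) = C, τ(σ(B)) = τ(I) = H, τ(σ(C)) = τ(A) = I, τ(σ(D)) = τ(C) = D, τ(σ(E)) = τ(D) = A, τ(σ(F)) = τ(E) = E, τ(σ(G)) = τ(B) = G, τ(σ(H)) = τ(F) = B, τ(σ(I)) = τ(G) = F.
Hence στ = [C H I D A E G B F].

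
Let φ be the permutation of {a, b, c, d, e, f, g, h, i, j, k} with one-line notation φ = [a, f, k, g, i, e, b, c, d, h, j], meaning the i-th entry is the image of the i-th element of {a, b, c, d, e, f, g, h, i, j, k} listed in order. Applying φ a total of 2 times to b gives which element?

e

Tracing b → f → … returns to b after 6 steps, so b lies in a 6-cycle (b, f, e, i, d, g).
Advancing 2 steps from b: b → f → e.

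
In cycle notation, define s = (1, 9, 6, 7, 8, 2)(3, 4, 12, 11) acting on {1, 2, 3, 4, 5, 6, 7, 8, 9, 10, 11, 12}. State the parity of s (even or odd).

even

The cycle lengths are 6, 4, 1, 1.
A cycle is odd iff its length is even; s has 2 even-length cycles, so sgn(s) = (−1)^2 and s is even.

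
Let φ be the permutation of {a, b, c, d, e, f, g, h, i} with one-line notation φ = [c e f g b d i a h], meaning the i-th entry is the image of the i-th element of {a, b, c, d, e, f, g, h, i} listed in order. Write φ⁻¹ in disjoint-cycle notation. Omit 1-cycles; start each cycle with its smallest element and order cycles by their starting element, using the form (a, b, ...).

First write φ in disjoint cycles: (a, c, f, d, g, i, h)(b, e).
The inverse reverses every cycle; in canonical form, φ⁻¹ = (a, h, i, g, d, f, c)(b, e).

(a, h, i, g, d, f, c)(b, e)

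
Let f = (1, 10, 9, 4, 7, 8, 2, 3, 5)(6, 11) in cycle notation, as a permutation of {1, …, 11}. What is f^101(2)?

2 lies in the 9-cycle (1, 10, 9, 4, 7, 8, 2, 3, 5).
Powers repeat with period 9 on this cycle, and 101 mod 9 = 2, so f^101(2) = f^2(2).
Advancing 2 steps from 2: 2 → 3 → 5.

5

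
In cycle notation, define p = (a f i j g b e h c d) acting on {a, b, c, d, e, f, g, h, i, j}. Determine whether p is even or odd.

The cycle lengths are 10.
A cycle of length ℓ contributes ℓ−1 transpositions, so p is a product of 9 transpositions — odd.

odd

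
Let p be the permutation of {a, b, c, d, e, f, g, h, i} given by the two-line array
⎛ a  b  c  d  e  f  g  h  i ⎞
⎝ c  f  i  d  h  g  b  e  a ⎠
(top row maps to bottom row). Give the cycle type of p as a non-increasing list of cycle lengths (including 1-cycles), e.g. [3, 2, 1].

The disjoint cycles are (a c i)(b f g)(d)(e h), with lengths 3, 3, 2, 1 in non-increasing order.

[3, 3, 2, 1]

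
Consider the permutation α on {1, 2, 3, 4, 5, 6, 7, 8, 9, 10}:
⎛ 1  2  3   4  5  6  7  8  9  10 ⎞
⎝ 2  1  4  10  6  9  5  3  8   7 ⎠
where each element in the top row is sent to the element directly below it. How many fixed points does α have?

0

No element satisfies α(x) = x, so there are 0 fixed points.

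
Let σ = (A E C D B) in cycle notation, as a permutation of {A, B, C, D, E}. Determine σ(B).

Within (A E C D B), B ↦ A.

A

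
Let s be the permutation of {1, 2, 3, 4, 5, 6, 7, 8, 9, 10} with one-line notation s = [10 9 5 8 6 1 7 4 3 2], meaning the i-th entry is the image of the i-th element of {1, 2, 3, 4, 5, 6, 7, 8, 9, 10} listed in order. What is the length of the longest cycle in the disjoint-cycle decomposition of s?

Decomposing into disjoint cycles gives (1, 10, 2, 9, 3, 5, 6)(4, 8); the longest has length 7.

7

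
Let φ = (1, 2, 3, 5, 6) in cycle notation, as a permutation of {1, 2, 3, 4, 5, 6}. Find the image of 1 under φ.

In the cycle (1, 2, 3, 5, 6), 1 is followed by 2, so φ(1) = 2.

2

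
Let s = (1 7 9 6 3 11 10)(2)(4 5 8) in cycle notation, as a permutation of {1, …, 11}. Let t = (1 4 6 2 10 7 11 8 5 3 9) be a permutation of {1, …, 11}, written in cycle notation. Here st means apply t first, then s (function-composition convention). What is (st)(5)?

11

t(5) = 3, then s(3) = 11; composing gives (st)(5) = 11.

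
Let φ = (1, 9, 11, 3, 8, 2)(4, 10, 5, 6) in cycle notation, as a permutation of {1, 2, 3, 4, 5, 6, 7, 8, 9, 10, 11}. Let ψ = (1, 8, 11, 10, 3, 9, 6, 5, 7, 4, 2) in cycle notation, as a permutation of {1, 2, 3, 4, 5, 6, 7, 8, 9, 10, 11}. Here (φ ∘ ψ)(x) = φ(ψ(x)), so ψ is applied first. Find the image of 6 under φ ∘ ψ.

6

First apply ψ: ψ(6) = 5, then φ(5) = 6. Thus (φ ∘ ψ)(6) = 6.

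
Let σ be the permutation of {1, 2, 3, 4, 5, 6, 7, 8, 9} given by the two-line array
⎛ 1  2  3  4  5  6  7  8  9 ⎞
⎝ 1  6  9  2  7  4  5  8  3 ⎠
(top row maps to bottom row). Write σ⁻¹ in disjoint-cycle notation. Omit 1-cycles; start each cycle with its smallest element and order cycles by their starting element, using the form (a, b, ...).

First write σ in disjoint cycles: (2, 6, 4)(3, 9)(5, 7).
The inverse reverses every cycle; in canonical form, σ⁻¹ = (2, 4, 6)(3, 9)(5, 7).

(2, 4, 6)(3, 9)(5, 7)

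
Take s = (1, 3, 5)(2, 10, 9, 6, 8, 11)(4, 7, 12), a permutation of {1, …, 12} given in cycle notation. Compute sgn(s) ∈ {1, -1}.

The cycle lengths are 6, 3, 3.
A cycle is odd iff its length is even; s has 1 even-length cycle, so sgn(s) = (−1)^1 and s is odd.

-1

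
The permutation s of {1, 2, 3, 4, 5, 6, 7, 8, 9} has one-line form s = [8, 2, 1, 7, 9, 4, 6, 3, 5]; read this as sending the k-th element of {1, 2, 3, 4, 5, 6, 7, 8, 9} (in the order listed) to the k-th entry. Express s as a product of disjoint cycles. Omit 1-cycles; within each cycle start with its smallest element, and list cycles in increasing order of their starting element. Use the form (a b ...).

From 1: 1 → 8 → 3 → 1, closing the cycle (1 8 3).
Repeating from the next unused element and collecting all non-trivial cycles gives (1 8 3)(4 7 6)(5 9).

(1 8 3)(4 7 6)(5 9)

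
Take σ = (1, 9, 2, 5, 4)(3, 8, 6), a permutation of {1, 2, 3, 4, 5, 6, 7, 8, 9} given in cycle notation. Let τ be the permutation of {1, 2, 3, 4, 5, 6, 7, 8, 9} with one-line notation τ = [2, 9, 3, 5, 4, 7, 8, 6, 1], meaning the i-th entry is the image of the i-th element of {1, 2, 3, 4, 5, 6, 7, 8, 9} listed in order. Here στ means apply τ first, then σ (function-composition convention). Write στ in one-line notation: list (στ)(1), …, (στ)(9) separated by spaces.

(στ)(x) = σ(τ(x)). Computing each image: σ(τ(1)) = σ(2) = 5, σ(τ(2)) = σ(9) = 2, σ(τ(3)) = σ(3) = 8, σ(τ(4)) = σ(5) = 4, σ(τ(5)) = σ(4) = 1, σ(τ(6)) = σ(7) = 7, σ(τ(7)) = σ(8) = 6, σ(τ(8)) = σ(6) = 3, σ(τ(9)) = σ(1) = 9.
Hence στ = [5 2 8 4 1 7 6 3 9].

5 2 8 4 1 7 6 3 9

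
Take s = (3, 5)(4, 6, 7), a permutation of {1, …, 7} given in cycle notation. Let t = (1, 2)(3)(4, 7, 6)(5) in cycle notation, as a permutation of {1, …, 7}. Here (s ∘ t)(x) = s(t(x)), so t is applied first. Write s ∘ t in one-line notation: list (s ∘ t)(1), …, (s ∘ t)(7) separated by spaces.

2 1 5 4 3 6 7

Chase each element through t then s: 1 → 2 → 2; 2 → 1 → 1; 3 → 3 → 5; 4 → 7 → 4; 5 → 5 → 3; 6 → 4 → 6; 7 → 6 → 7.
So s ∘ t in one-line form is 2 1 5 4 3 6 7.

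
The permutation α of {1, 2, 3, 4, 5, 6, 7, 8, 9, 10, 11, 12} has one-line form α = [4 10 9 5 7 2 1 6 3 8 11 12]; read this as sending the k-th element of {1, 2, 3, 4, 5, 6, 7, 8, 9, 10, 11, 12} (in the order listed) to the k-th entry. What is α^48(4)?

Tracing 4 → 5 → … returns to 4 after 4 steps, so 4 lies in a 4-cycle (1, 4, 5, 7).
Powers repeat with period 4 on this cycle, and 48 mod 4 = 0, so α^48(4) = α^0(4).
So α^48(4) = 4.

4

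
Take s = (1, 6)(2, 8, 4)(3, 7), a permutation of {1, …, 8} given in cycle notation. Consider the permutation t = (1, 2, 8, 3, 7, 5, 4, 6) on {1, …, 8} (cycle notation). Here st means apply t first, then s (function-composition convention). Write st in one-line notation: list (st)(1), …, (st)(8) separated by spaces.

Chase each element through t then s: 1 → 2 → 8; 2 → 8 → 4; 3 → 7 → 3; 4 → 6 → 1; 5 → 4 → 2; 6 → 1 → 6; 7 → 5 → 5; 8 → 3 → 7.
Collecting the images, st = [8 4 3 1 2 6 5 7].

8 4 3 1 2 6 5 7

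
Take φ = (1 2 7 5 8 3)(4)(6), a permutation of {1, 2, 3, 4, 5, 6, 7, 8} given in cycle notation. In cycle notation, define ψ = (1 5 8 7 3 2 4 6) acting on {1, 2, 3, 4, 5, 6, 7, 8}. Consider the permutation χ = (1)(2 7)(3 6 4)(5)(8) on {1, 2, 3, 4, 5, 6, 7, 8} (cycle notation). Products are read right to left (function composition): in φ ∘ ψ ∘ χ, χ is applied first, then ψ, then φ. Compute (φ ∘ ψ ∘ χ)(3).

Apply the permutations in order: χ(3) = 6, then ψ(6) = 1, then φ(1) = 2. So (φ ∘ ψ ∘ χ)(3) = 2.

2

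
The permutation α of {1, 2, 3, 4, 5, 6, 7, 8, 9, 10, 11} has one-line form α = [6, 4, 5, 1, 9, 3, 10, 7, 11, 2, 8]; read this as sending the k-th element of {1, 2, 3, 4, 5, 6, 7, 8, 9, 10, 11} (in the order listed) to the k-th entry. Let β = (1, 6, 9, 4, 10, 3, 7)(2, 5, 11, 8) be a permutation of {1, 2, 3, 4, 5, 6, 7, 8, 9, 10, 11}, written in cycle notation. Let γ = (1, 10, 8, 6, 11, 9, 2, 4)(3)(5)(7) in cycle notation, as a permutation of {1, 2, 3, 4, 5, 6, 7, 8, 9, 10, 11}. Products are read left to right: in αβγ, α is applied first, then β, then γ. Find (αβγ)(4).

Chase 4: α(4) = 1; β(1) = 6; γ(6) = 11. Hence (αβγ)(4) = 11.

11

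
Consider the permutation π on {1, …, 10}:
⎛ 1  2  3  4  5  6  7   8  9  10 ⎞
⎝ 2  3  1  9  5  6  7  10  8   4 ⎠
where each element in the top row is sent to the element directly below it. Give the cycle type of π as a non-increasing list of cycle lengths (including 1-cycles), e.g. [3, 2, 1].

The disjoint cycles are (1, 2, 3)(4, 9, 8, 10)(5)(6)(7), with lengths 4, 3, 1, 1, 1 in non-increasing order.

[4, 3, 1, 1, 1]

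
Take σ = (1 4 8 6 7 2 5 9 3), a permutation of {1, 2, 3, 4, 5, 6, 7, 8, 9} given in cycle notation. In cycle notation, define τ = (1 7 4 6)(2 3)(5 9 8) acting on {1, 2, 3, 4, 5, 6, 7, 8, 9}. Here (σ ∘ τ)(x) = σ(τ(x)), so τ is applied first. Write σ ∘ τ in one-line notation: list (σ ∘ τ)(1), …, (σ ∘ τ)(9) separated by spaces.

2 1 5 7 3 4 8 9 6

(σ ∘ τ)(x) = σ(τ(x)). Computing each image: σ(τ(1)) = σ(7) = 2, σ(τ(2)) = σ(3) = 1, σ(τ(3)) = σ(2) = 5, σ(τ(4)) = σ(6) = 7, σ(τ(5)) = σ(9) = 3, σ(τ(6)) = σ(1) = 4, σ(τ(7)) = σ(4) = 8, σ(τ(8)) = σ(5) = 9, σ(τ(9)) = σ(8) = 6.
Hence σ ∘ τ = [2 1 5 7 3 4 8 9 6].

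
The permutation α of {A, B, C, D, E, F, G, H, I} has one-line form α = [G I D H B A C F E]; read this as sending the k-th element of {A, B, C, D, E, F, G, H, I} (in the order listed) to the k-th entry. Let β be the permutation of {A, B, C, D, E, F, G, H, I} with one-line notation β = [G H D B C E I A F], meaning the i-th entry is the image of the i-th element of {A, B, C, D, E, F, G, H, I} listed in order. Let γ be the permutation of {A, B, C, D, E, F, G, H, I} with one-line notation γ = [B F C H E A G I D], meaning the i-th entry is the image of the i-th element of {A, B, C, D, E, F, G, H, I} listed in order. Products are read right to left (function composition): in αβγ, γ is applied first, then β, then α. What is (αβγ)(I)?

I

(αβγ)(I) = α(β(γ(I))). γ(I) = D, then β(D) = B, then α(B) = I, so the result is I.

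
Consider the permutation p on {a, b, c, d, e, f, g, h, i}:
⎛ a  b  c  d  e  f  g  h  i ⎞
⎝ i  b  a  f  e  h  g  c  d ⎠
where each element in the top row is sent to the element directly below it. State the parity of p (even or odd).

odd

In disjoint-cycle form the cycle lengths are 6, 1, 1, 1.
A cycle of length ℓ contributes ℓ−1 transpositions, so p is a product of 5 transpositions — odd.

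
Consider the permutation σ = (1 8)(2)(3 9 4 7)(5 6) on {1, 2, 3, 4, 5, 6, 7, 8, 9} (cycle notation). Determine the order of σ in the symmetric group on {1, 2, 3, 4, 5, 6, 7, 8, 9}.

The disjoint cycles have lengths 4, 2, 2, 1.
The order is lcm(4, 2, 2) = 4.

4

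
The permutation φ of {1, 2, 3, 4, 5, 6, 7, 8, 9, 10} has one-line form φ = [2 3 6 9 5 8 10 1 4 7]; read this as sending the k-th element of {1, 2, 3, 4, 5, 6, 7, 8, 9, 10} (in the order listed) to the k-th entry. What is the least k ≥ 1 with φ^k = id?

Writing φ as disjoint cycles, the cycle lengths are 5, 2, 2, 1.
Since disjoint cycles commute, ord(φ) = lcm(5, 2, 2) = 10.

10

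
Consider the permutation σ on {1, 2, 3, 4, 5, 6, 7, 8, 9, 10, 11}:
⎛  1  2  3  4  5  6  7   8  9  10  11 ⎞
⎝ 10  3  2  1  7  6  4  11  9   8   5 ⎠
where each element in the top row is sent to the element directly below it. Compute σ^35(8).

Tracing 8 → 11 → … returns to 8 after 7 steps, so 8 lies in a 7-cycle (1 10 8 11 5 7 4).
On a 7-cycle, σ^7 is the identity, so σ^35 = σ^0 there (35 ≡ 0 mod 7).
So σ^35(8) = 8.

8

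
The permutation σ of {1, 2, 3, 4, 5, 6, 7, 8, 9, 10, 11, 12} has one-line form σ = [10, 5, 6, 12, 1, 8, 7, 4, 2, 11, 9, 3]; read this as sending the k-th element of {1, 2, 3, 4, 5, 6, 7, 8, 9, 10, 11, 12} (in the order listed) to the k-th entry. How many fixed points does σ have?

1

The fixed points (elements with σ(x) = x) are {7}, so there is 1.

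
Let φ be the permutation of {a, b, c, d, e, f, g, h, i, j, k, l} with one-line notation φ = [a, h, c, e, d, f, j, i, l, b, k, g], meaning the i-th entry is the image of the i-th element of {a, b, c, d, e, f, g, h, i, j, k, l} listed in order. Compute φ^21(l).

Tracing l → g → … returns to l after 6 steps, so l lies in a 6-cycle (b, h, i, l, g, j).
Powers repeat with period 6 on this cycle, and 21 mod 6 = 3, so φ^21(l) = φ^3(l).
Stepping 3 places around the cycle: l → g → j → b.

b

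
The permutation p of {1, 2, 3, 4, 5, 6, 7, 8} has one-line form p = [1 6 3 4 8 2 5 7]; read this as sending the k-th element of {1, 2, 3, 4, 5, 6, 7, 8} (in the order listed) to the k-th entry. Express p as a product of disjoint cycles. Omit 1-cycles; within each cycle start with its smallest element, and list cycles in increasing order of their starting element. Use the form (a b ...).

(2 6)(5 8 7)

Iterating p from 2 gives 2 → 6 → 2; that is the 2-cycle (2 6).
Continuing from each remaining unvisited element yields (2 6)(5 8 7).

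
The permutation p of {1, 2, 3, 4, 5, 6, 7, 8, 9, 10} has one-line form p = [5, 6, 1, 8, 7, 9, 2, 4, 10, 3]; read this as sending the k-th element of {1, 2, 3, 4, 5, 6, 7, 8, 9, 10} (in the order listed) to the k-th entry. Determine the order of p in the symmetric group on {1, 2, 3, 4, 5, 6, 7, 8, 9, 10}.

8

Decomposing into disjoint cycles gives cycle lengths 8, 2.
Since disjoint cycles commute, ord(p) = lcm(8, 2) = 8.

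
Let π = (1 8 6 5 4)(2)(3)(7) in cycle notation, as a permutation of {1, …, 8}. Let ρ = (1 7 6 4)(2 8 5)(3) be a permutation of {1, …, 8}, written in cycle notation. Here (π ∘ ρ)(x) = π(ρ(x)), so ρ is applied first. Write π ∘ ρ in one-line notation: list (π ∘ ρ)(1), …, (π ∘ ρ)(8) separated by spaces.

(π ∘ ρ)(x) = π(ρ(x)). Computing each image: π(ρ(1)) = π(7) = 7, π(ρ(2)) = π(8) = 6, π(ρ(3)) = π(3) = 3, π(ρ(4)) = π(1) = 8, π(ρ(5)) = π(2) = 2, π(ρ(6)) = π(4) = 1, π(ρ(7)) = π(6) = 5, π(ρ(8)) = π(5) = 4.
Hence π ∘ ρ = [7 6 3 8 2 1 5 4].

7 6 3 8 2 1 5 4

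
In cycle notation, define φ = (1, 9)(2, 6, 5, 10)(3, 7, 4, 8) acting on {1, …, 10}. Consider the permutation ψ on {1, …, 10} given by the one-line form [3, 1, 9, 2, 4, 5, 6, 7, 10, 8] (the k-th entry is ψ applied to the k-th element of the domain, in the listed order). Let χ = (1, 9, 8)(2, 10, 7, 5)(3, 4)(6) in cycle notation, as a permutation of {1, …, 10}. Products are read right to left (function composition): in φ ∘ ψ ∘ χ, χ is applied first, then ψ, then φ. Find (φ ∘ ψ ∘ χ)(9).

(φ ∘ ψ ∘ χ)(9) = φ(ψ(χ(9))). χ(9) = 8, then ψ(8) = 7, then φ(7) = 4, so the result is 4.

4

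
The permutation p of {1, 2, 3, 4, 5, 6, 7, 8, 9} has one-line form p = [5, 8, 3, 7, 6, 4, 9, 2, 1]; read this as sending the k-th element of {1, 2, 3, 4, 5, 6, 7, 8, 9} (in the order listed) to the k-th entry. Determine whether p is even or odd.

even

In disjoint-cycle form the cycle lengths are 6, 2, 1.
A cycle of length ℓ contributes ℓ−1 transpositions, so p is a product of 5 + 1 = 6 transpositions — even.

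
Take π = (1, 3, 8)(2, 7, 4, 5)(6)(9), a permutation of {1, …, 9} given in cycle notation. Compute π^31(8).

1

8 lies in the 3-cycle (1, 3, 8).
On a 3-cycle, π^3 is the identity, so π^31 = π^1 there (31 ≡ 1 mod 3).
Stepping 1 place around the cycle: 8 → 1.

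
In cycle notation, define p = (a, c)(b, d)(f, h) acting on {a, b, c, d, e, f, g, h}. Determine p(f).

h

In the cycle (f, h), f is followed by h, so p(f) = h.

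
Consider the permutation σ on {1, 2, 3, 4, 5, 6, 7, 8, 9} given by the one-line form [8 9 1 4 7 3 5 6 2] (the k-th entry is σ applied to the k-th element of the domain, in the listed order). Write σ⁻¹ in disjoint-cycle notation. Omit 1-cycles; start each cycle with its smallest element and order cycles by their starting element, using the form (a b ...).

The cycle decomposition of σ is (1 8 6 3)(2 9)(5 7).
The inverse reverses every cycle; in canonical form, σ⁻¹ = (1 3 6 8)(2 9)(5 7).

(1 3 6 8)(2 9)(5 7)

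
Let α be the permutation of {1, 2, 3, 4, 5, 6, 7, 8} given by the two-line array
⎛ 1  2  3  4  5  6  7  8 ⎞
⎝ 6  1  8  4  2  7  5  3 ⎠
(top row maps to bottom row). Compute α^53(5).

Tracing 5 → 2 → … returns to 5 after 5 steps, so 5 lies in a 5-cycle (1 6 7 5 2).
Since the cycle has length 5, α^53 acts on it the same as α^3 (53 mod 5 = 3).
Advancing 3 steps from 5: 5 → 2 → 1 → 6.

6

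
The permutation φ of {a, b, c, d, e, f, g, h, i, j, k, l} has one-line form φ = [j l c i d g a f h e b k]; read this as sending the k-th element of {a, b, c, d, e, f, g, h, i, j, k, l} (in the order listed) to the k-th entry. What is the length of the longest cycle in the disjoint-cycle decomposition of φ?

Decomposing into disjoint cycles gives (a, j, e, d, i, h, f, g)(b, l, k); the longest has length 8.

8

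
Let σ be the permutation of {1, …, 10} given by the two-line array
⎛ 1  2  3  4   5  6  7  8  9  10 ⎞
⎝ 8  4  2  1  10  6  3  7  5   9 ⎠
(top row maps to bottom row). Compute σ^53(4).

Tracing 4 → 1 → … returns to 4 after 6 steps, so 4 lies in a 6-cycle (1, 8, 7, 3, 2, 4).
On a 6-cycle, σ^6 is the identity, so σ^53 = σ^5 there (53 ≡ 5 mod 6).
Stepping 5 places around the cycle: 4 → 1 → 8 → 7 → 3 → 2.

2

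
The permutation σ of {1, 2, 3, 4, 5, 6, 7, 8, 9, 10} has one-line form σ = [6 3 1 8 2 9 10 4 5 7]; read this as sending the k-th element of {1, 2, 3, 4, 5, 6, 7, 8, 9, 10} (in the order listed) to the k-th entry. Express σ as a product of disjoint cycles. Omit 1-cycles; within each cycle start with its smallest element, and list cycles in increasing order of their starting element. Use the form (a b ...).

(1 6 9 5 2 3)(4 8)(7 10)

From 1: 1 → 6 → 9 → 5 → 2 → 3 → 1, closing the cycle (1 6 9 5 2 3).
Repeating from the next unused element and collecting all non-trivial cycles gives (1 6 9 5 2 3)(4 8)(7 10).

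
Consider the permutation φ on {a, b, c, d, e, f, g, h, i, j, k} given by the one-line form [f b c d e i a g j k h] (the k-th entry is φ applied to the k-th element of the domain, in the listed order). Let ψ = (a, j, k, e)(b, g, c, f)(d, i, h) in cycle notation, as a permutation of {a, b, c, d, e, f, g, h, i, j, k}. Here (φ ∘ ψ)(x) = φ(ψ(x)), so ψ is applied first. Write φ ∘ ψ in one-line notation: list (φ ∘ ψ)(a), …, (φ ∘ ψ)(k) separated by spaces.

(φ ∘ ψ)(x) = φ(ψ(x)). Computing each image: φ(ψ(a)) = φ(j) = k, φ(ψ(b)) = φ(g) = a, φ(ψ(c)) = φ(f) = i, φ(ψ(d)) = φ(i) = j, φ(ψ(e)) = φ(a) = f, φ(ψ(f)) = φ(b) = b, φ(ψ(g)) = φ(c) = c, φ(ψ(h)) = φ(d) = d, φ(ψ(i)) = φ(h) = g, φ(ψ(j)) = φ(k) = h, φ(ψ(k)) = φ(e) = e.
Hence φ ∘ ψ = [k a i j f b c d g h e].

k a i j f b c d g h e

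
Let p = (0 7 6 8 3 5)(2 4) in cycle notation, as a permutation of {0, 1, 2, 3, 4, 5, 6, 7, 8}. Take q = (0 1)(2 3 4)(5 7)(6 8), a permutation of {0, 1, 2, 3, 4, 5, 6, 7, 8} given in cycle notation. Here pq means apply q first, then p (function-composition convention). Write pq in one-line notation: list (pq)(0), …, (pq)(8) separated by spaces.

Chase each element through q then p: 0 → 1 → 1; 1 → 0 → 7; 2 → 3 → 5; 3 → 4 → 2; 4 → 2 → 4; 5 → 7 → 6; 6 → 8 → 3; 7 → 5 → 0; 8 → 6 → 8.
So pq in one-line form is 1 7 5 2 4 6 3 0 8.

1 7 5 2 4 6 3 0 8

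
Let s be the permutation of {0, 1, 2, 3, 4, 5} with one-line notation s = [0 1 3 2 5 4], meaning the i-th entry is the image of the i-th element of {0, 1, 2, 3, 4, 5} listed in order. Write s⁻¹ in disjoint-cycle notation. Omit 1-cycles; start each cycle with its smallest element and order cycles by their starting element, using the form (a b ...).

The cycle decomposition of s is (2 3)(4 5).
The inverse reverses every cycle; in canonical form, s⁻¹ = (2 3)(4 5).

(2 3)(4 5)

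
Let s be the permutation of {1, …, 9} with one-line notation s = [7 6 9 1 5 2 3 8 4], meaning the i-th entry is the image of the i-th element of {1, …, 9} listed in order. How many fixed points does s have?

The fixed points (elements with s(x) = x) are {5, 8}, so there are 2.

2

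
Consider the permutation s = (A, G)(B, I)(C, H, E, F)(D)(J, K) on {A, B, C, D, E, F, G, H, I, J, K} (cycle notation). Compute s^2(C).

E

C lies in the 4-cycle (C, H, E, F).
Stepping 2 places around the cycle: C → H → E.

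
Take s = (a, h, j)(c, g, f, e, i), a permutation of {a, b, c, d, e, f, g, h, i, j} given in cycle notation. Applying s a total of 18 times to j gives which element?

j

j lies in the 3-cycle (a, h, j).
On a 3-cycle, s^3 is the identity, so s^18 = s^0 there (18 ≡ 0 mod 3).
So s^18(j) = j.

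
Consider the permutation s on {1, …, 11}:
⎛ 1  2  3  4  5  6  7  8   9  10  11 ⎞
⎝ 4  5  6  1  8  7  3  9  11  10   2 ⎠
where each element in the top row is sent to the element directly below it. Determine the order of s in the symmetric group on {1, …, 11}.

Writing s as disjoint cycles, the cycle lengths are 5, 3, 2, 1.
Since disjoint cycles commute, ord(s) = lcm(5, 3, 2) = 30.

30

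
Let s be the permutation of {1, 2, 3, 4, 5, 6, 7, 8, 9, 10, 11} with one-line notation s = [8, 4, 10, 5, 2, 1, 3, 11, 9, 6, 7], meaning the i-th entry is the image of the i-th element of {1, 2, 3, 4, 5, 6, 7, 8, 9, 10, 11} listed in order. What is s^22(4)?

5

Tracing 4 → 5 → … returns to 4 after 3 steps, so 4 lies in a 3-cycle (2 4 5).
Powers repeat with period 3 on this cycle, and 22 mod 3 = 1, so s^22(4) = s^1(4).
Stepping 1 place around the cycle: 4 → 5.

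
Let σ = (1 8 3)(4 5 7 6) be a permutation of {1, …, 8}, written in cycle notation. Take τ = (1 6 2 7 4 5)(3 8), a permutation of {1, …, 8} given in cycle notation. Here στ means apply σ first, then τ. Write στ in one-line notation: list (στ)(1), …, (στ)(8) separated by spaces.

For each element, apply σ then τ: 1 → 8 → 3; 2 → 2 → 7; 3 → 1 → 6; 4 → 5 → 1; 5 → 7 → 4; 6 → 4 → 5; 7 → 6 → 2; 8 → 3 → 8.
So στ in one-line form is 3 7 6 1 4 5 2 8.

3 7 6 1 4 5 2 8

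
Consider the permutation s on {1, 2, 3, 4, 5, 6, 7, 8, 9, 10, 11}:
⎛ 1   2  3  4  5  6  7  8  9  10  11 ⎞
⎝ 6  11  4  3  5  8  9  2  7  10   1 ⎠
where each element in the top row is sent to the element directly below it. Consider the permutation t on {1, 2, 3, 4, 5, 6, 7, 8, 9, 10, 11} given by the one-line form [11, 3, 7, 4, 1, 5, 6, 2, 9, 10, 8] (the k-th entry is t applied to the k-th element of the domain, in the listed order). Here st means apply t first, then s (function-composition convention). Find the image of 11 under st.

First apply t: t(11) = 8, then s(8) = 2. Thus (st)(11) = 2.

2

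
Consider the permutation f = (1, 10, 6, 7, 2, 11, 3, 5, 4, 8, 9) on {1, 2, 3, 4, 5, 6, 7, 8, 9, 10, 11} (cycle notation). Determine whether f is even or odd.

The cycle lengths are 11.
A cycle is odd iff its length is even; f has 0 even-length cycles, so sgn(f) = (−1)^0 and f is even.

even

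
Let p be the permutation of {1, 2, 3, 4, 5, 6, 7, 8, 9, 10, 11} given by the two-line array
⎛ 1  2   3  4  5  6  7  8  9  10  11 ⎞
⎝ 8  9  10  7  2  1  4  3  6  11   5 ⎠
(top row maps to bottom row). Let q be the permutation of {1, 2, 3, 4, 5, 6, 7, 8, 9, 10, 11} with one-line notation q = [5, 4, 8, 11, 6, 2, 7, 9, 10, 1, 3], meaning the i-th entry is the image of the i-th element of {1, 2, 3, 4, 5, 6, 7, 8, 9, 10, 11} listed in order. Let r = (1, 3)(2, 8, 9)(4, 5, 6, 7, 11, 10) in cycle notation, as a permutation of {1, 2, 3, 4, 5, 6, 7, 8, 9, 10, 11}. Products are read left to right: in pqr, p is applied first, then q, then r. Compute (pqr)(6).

(pqr)(6) = r(q(p(6))). p(6) = 1, then q(1) = 5, then r(5) = 6, so the result is 6.

6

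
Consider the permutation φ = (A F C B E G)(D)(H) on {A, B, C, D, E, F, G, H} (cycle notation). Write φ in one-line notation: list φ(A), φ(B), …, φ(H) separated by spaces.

Image by image: A→F, B→E, C→B, D→D, E→G, F→C, G→A, H→H.
So the one-line form is F E B D G C A H.

F E B D G C A H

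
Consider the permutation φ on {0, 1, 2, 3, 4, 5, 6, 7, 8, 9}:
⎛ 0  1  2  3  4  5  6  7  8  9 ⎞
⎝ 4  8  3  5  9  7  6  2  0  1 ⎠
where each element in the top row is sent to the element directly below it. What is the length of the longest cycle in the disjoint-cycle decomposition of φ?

Decomposing into disjoint cycles gives (0, 4, 9, 1, 8)(2, 3, 5, 7); the longest has length 5.

5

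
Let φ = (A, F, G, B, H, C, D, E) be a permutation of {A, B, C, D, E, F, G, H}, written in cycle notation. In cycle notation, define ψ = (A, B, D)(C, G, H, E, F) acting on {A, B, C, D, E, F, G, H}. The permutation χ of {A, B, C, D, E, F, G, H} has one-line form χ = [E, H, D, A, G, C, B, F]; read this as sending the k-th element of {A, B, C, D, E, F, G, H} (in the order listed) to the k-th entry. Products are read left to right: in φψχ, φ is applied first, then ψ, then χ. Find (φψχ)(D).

C

(φψχ)(D) = χ(ψ(φ(D))). φ(D) = E, then ψ(E) = F, then χ(F) = C, so the result is C.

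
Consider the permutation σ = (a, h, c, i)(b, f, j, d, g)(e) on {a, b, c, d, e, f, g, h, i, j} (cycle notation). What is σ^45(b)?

b lies in the 5-cycle (b, f, j, d, g).
On a 5-cycle, σ^5 is the identity, so σ^45 = σ^0 there (45 ≡ 0 mod 5).
So σ^45(b) = b.

b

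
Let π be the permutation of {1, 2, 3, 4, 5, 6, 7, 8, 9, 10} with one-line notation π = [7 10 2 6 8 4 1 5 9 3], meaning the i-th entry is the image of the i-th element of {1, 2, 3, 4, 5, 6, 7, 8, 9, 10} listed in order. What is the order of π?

The disjoint-cycle form of π has cycle lengths 3, 2, 2, 2, 1.
Since disjoint cycles commute, ord(π) = lcm(3, 2, 2, 2) = 6.

6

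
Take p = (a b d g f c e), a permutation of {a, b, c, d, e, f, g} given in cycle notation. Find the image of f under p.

Within (a b d g f c e), f ↦ c.

c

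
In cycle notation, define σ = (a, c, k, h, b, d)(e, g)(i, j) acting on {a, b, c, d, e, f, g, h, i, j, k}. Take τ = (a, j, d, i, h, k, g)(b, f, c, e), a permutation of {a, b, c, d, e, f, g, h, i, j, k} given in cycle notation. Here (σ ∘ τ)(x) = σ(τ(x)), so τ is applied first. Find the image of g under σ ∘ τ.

c

τ(g) = a, then σ(a) = c; composing gives (σ ∘ τ)(g) = c.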